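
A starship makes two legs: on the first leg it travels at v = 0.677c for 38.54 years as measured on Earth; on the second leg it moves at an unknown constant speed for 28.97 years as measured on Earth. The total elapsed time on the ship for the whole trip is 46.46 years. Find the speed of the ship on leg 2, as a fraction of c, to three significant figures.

β = 0.781

Leg 1: γ = 1/√(1 − 0.677²) = 1/√0.5417 = 1.359; τ_1 = 38.54/1.359 = 28.36 years.
Leg 2: speed unknown; τ_2 = 28.97/γ_2.
Total proper time: 28.36 + τ_2 = 46.46, so τ_2 = 46.46 − 28.36 = 18.10 years.
γ_2 = 28.97/18.10 = 1.601; β = √(1 − 1/γ²) = √0.6099.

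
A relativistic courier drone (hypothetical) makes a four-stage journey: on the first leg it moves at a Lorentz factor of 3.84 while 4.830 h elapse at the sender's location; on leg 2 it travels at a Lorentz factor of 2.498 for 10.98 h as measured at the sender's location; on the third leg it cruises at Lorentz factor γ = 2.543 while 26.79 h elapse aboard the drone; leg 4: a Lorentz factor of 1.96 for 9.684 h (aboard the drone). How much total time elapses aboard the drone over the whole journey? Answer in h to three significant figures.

Leg 1: γ = 3.84; τ_1 = 4.830/3.840 = 1.258 h.
Leg 2: γ = 2.498; τ_2 = 10.98/2.498 = 4.396 h.
Leg 3: 26.79 h is already measured aboard the drone.
Leg 4: 9.684 h is already measured aboard the drone.
Total: 1.258 + 4.396 + 26.79 + 9.684 h.

τ = 42.1 h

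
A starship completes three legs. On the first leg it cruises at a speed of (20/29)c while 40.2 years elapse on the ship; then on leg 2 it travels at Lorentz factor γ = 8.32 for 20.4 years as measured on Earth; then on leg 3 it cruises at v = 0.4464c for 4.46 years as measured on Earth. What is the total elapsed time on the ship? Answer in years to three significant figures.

τ = 46.6 years

Leg 1: 40.2 years is already measured on the ship.
Leg 2: γ = 8.32; τ_2 = 20.4/8.320 = 2.452 years.
Leg 3: γ = 1/√(1 − 0.4464²) = 1/√0.8007 = 1.118; τ_3 = 4.46/1.118 = 3.991 years.
Total: 40.20 + 2.452 + 3.991 years.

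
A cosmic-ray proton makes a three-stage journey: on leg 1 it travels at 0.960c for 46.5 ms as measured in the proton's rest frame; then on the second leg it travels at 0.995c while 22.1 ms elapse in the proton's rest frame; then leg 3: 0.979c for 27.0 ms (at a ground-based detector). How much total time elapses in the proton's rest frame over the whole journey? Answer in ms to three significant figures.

Leg 1: 46.5 ms is already measured in the proton's rest frame.
Leg 2: 22.1 ms is already measured in the proton's rest frame.
Leg 3: γ = 1/√(1 − 0.979²) = 1/√0.04156 = 4.905; τ_3 = 27.0/4.905 = 5.504 ms.
Total: 46.50 + 22.10 + 5.504 ms.

τ = 74.1 ms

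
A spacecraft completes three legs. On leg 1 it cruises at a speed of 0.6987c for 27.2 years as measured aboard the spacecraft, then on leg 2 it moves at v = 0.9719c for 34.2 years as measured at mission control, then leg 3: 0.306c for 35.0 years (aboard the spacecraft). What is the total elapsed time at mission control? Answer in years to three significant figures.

Δt = 109 years

Leg 1: γ = 1/√(1 − 0.6987²) = 1/√0.5118 = 1.398; Δt_1 = 1.398 × 27.2 = 38.02 years.
Leg 2: 34.2 years is already measured at mission control.
Leg 3: γ = 1/√(1 − 0.306²) = 1/√0.9064 = 1.050; Δt_3 = 1.050 × 35.0 = 36.76 years.
Total: 38.02 + 34.20 + 36.76 years.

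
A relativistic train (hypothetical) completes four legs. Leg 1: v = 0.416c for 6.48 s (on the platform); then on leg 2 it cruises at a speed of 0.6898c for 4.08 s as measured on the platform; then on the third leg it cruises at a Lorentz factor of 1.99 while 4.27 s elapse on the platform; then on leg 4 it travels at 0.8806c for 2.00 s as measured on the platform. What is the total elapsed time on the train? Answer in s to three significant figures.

Leg 1: γ = 1/√(1 − 0.416²) = 1/√0.8269 = 1.100; τ_1 = 6.48/1.100 = 5.893 s.
Leg 2: γ = 1/√(1 − 0.6898²) = 1/√0.5242 = 1.381; τ_2 = 4.08/1.381 = 2.954 s.
Leg 3: γ = 1.99; τ_3 = 4.27/1.990 = 2.146 s.
Leg 4: γ = 1/√(1 − 0.8806²) = 1/√0.2245 = 2.110; τ_4 = 2.00/2.110 = 0.9477 s.
Total: 5.893 + 2.954 + 2.146 + 0.9477 s.

τ = 11.9 s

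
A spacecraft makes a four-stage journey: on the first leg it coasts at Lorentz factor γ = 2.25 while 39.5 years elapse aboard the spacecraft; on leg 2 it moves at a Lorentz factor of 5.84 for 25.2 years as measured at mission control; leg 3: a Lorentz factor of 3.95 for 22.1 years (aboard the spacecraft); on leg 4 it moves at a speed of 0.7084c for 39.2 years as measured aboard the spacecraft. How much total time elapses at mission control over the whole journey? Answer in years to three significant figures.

Leg 1: γ = 2.25; Δt_1 = 2.250 × 39.5 = 88.88 years.
Leg 2: 25.2 years is already measured at mission control.
Leg 3: γ = 3.95; Δt_3 = 3.950 × 22.1 = 87.30 years.
Leg 4: γ = 1/√(1 − 0.7084²) = 1/√0.4982 = 1.417; Δt_4 = 1.417 × 39.2 = 55.54 years.
Total: 88.88 + 25.20 + 87.30 + 55.54 years.

Δt = 257 years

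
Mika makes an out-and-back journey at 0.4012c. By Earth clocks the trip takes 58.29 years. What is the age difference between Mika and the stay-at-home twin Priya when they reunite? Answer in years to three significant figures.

Δt − τ = 4.90 years

γ = 1/√(1 − 0.4012²) = 1/√0.8390 = 1.092
Mika's elapsed proper time: τ = 58.29/1.092 = 53.39 years.
Age gap = Δt − τ = 58.29 − 53.39 years.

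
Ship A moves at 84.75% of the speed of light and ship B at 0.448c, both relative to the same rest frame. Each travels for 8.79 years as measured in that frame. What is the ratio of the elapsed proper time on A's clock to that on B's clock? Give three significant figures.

τ_A/τ_B = 0.594

A: β = 0.8475; γ = 1/√(1 − 0.8475²) = 1/√0.2817 = 1.884. B: γ = 1/√(1 − 0.448²) = 1/√0.7993 = 1.119.
τ_A/τ_B = γ_B/γ_A = 1.119/1.884 = 0.5937, so τ_A/τ_B = 0.5937.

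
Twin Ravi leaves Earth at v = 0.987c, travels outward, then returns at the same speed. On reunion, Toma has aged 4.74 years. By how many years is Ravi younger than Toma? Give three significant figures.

γ = 1/√(1 − 0.987²) = 1/√0.02583 = 6.222
Ravi's elapsed proper time: τ = 4.74/6.222 = 0.7618 years.
Age gap = Δt − τ = 4.74 − 0.7618 years.

Δt − τ = 3.98 years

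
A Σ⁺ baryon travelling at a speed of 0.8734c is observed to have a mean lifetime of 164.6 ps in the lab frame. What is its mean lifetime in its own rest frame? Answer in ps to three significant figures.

τ₀ = 80.2 ps

γ = 1/√(1 − 0.8734²) = 1/√0.2372 = 2.053
The lab-frame lifetime is the dilated interval; the proper lifetime is τ₀ = Δt/γ = 164.6/2.053 ps.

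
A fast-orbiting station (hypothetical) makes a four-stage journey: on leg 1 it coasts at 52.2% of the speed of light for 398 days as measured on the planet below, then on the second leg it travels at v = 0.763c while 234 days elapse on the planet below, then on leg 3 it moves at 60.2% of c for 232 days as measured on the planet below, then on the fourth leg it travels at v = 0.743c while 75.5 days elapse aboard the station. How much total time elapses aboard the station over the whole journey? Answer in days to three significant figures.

Leg 1: β = 0.522; γ = 1/√(1 − 0.522²) = 1/√0.7275 = 1.172; τ_1 = 398/1.172 = 339.5 days.
Leg 2: γ = 1/√(1 − 0.763²) = 1/√0.4178 = 1.547; τ_2 = 234/1.547 = 151.3 days.
Leg 3: β = 0.602; γ = 1/√(1 − 0.602²) = 1/√0.6376 = 1.252; τ_3 = 232/1.252 = 185.3 days.
Leg 4: 75.5 days is already measured aboard the station.
Total: 339.5 + 151.3 + 185.3 + 75.50 days.

τ = 751 days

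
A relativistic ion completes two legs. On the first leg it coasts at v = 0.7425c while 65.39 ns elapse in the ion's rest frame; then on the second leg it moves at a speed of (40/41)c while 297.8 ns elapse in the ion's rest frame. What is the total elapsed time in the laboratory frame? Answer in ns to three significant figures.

Leg 1: γ = 1/√(1 − 0.7425²) = 1/√0.4487 = 1.493; Δt_1 = 1.493 × 65.39 = 97.62 ns.
Leg 2: γ = 1/√(1 − (40/41)²) = 41/9 ≈ 4.556; Δt_2 = 4.556 × 297.8 = 1357 ns.
Total: 97.62 + 1357 ns.

Δt = 1450 ns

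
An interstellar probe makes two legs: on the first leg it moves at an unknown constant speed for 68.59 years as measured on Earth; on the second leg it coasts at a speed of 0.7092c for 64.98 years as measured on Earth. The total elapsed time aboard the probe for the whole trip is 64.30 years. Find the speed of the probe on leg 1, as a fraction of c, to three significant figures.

Leg 1: speed unknown; τ_1 = 68.59/γ_1.
Leg 2: γ = 1/√(1 − 0.7092²) = 1/√0.4970 = 1.418; τ_2 = 64.98/1.418 = 45.81 years.
Total proper time: τ_1 + 45.81 = 64.30, so τ_1 = 64.30 − 45.81 = 18.49 years.
γ_1 = 68.59/18.49 = 3.710; β = √(1 − 1/γ²) = √0.9273.

β = 0.963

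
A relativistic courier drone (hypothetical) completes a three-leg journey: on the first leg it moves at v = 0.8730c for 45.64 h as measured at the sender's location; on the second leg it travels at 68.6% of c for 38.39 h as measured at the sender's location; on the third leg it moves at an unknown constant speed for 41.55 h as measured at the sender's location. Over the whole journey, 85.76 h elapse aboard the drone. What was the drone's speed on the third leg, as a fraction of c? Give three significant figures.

β = 0.517

Leg 1: γ = 1/√(1 − 0.8730²) = 1/√0.2379 = 2.050; τ_1 = 45.64/2.050 = 22.26 h.
Leg 2: β = 0.686; γ = 1/√(1 − 0.686²) = 1/√0.5294 = 1.374; τ_2 = 38.39/1.374 = 27.93 h.
Leg 3: speed unknown; τ_3 = 41.55/γ_3.
Total proper time: 22.26 + 27.93 + τ_3 = 85.76, so τ_3 = 85.76 − 50.19 = 35.57 h.
γ_3 = 41.55/35.57 = 1.168; β = √(1 − 1/γ²) = √0.2672.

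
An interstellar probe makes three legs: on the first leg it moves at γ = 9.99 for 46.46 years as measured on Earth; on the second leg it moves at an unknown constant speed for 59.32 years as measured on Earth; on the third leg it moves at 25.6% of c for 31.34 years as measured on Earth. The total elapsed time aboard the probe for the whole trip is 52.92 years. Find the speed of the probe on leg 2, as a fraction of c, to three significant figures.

Leg 1: γ = 9.99; τ_1 = 46.46/9.990 = 4.651 years.
Leg 2: speed unknown; τ_2 = 59.32/γ_2.
Leg 3: β = 0.256; γ = 1/√(1 − 0.256²) = 1/√0.9345 = 1.034; τ_3 = 31.34/1.034 = 30.30 years.
Total proper time: 4.651 + τ_2 + 30.30 = 52.92, so τ_2 = 52.92 − 34.95 = 17.97 years.
γ_2 = 59.32/17.97 = 3.300; β = √(1 − 1/γ²) = √0.9082.

β = 0.953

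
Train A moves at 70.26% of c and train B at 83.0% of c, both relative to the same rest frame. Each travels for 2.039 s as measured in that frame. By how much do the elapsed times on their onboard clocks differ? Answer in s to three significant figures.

|τ_A − τ_B| = 0.314 s

A: β = 0.7026; γ = 1/√(1 − 0.7026²) = 1/√0.5064 = 1.405; τ_A = 2.039/1.405 = 1.451 s.
B: β = 0.830; γ = 1/√(1 − 0.830²) = 1/√0.3111 = 1.793; τ_B = 2.039/1.793 = 1.137 s.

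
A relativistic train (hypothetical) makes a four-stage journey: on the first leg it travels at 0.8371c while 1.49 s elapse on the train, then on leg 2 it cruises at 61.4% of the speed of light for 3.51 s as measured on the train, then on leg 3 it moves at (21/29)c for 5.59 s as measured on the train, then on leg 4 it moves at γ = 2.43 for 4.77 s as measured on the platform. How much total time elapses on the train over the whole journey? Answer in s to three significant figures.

Leg 1: 1.49 s is already measured on the train.
Leg 2: 3.51 s is already measured on the train.
Leg 3: 5.59 s is already measured on the train.
Leg 4: γ = 2.43; τ_4 = 4.77/2.430 = 1.963 s.
Total: 1.490 + 3.510 + 5.590 + 1.963 s.

τ = 12.6 s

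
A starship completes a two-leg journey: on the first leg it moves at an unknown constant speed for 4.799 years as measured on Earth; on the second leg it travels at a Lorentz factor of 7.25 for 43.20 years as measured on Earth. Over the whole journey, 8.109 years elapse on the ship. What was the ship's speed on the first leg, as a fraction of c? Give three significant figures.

Leg 1: speed unknown; τ_1 = 4.799/γ_1.
Leg 2: γ = 7.25; τ_2 = 43.20/7.250 = 5.959 years.
Total proper time: τ_1 + 5.959 = 8.109, so τ_1 = 8.109 − 5.959 = 2.150 years.
γ_1 = 4.799/2.150 = 2.232; β = √(1 − 1/γ²) = √0.7992.

β = 0.894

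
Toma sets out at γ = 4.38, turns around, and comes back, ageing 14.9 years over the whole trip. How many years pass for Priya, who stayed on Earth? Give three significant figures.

γ = 4.38
Earth-frame duration is the dilated interval: Δt = γτ = 4.380 × 14.9 years.

Δt = 65.3 years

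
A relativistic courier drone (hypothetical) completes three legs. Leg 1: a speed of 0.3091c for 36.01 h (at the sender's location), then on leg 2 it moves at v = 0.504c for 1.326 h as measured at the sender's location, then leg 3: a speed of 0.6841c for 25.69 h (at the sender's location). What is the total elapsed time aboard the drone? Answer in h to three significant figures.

Leg 1: γ = 1/√(1 − 0.3091²) = 1/√0.9045 = 1.051; τ_1 = 36.01/1.051 = 34.25 h.
Leg 2: γ = 1/√(1 − 0.504²) = 1/√0.7460 = 1.158; τ_2 = 1.326/1.158 = 1.145 h.
Leg 3: γ = 1/√(1 − 0.6841²) = 1/√0.5320 = 1.371; τ_3 = 25.69/1.371 = 18.74 h.
Total: 34.25 + 1.145 + 18.74 h.

τ = 54.1 h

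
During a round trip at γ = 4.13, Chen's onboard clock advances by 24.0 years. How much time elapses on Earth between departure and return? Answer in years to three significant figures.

γ = 4.13
Earth-frame duration is the dilated interval: Δt = γτ = 4.130 × 24.0 years.

Δt = 99.1 years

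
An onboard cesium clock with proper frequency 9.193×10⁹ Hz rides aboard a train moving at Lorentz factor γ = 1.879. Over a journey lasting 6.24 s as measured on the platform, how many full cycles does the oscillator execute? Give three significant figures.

γ = 1.879
The oscillator's own cycle count is N = f × τ where τ is the proper time on the train. τ = Δt/γ = 6.24/1.879 = 3.321 s = 3.321×10⁰ s.
N = 9.193×10⁹ × 3.321×10⁰ = 3.053×10¹⁰.

N = 3.05×10¹⁰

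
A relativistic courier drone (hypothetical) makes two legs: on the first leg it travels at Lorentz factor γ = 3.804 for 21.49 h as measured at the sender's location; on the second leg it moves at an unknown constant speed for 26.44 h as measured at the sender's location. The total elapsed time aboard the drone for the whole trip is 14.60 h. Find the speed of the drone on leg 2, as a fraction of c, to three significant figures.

Leg 1: γ = 3.804; τ_1 = 21.49/3.804 = 5.649 h.
Leg 2: speed unknown; τ_2 = 26.44/γ_2.
Total proper time: 5.649 + τ_2 = 14.60, so τ_2 = 14.60 − 5.649 = 8.951 h.
γ_2 = 26.44/8.951 = 2.954; β = √(1 − 1/γ²) = √0.8854.

β = 0.941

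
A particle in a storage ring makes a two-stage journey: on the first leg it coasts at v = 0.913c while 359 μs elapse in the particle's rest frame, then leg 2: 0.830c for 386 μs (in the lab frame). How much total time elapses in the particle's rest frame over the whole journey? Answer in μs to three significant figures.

τ = 574 μs

Leg 1: 359 μs is already measured in the particle's rest frame.
Leg 2: γ = 1/√(1 − 0.830²) = 1/√0.3111 = 1.793; τ_2 = 386/1.793 = 215.3 μs.
Total: 359.0 + 215.3 μs.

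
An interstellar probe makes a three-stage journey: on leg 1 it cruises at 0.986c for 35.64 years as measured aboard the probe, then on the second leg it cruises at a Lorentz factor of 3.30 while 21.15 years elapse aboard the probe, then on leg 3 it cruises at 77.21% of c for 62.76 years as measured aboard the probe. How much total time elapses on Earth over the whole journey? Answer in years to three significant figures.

Leg 1: γ = 1/√(1 − 0.986²) = 1/√0.02780 = 5.997; Δt_1 = 5.997 × 35.64 = 213.7 years.
Leg 2: γ = 3.30; Δt_2 = 3.300 × 21.15 = 69.80 years.
Leg 3: β = 0.7721; γ = 1/√(1 − 0.7721²) = 1/√0.4039 = 1.574; Δt_3 = 1.574 × 62.76 = 98.76 years.
Total: 213.7 + 69.80 + 98.76 years.

Δt = 382 years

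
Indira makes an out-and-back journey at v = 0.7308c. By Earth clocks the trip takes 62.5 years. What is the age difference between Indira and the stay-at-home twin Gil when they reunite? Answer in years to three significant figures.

Δt − τ = 19.8 years

γ = 1/√(1 − 0.7308²) = 1/√0.4659 = 1.465
Indira's elapsed proper time: τ = 62.5/1.465 = 42.66 years.
Age gap = Δt − τ = 62.5 − 42.66 years.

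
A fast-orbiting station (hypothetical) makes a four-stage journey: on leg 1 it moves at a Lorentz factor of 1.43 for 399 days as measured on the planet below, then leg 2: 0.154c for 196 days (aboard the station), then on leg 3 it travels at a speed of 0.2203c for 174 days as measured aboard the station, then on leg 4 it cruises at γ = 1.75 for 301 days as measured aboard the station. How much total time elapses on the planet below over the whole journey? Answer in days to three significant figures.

Leg 1: 399 days is already measured on the planet below.
Leg 2: γ = 1/√(1 − 0.154²) = 1/√0.9763 = 1.012; Δt_2 = 1.012 × 196 = 198.4 days.
Leg 3: γ = 1/√(1 − 0.2203²) = 1/√0.9515 = 1.025; Δt_3 = 1.025 × 174 = 178.4 days.
Leg 4: γ = 1.75; Δt_4 = 1.750 × 301 = 526.8 days.
Total: 399.0 + 198.4 + 178.4 + 526.8 days.

Δt = 1300 days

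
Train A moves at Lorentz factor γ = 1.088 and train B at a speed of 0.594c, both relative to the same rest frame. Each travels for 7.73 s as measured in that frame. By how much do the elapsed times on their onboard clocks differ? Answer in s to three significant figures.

A: γ = 1.088; τ_A = 7.73/1.088 = 7.105 s.
B: γ = 1/√(1 − 0.594²) = 1/√0.6472 = 1.243; τ_B = 7.73/1.243 = 6.219 s.

|τ_A − τ_B| = 0.886 s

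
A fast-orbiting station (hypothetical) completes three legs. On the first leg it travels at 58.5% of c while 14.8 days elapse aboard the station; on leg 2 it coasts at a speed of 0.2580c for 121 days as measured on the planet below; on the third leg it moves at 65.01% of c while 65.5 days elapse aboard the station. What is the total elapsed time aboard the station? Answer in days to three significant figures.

τ = 197 days

Leg 1: 14.8 days is already measured aboard the station.
Leg 2: γ = 1/√(1 − 0.2580²) = 1/√0.9334 = 1.035; τ_2 = 121/1.035 = 116.9 days.
Leg 3: 65.5 days is already measured aboard the station.
Total: 14.80 + 116.9 + 65.50 days.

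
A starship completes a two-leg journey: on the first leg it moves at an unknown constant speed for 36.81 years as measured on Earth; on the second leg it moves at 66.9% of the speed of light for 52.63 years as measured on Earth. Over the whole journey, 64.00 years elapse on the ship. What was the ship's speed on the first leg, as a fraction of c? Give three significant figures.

β = 0.737

Leg 1: speed unknown; τ_1 = 36.81/γ_1.
Leg 2: β = 0.669; γ = 1/√(1 − 0.669²) = 1/√0.5524 = 1.345; τ_2 = 52.63/1.345 = 39.12 years.
Total proper time: τ_1 + 39.12 = 64.00, so τ_1 = 64.00 − 39.12 = 24.88 years.
γ_1 = 36.81/24.88 = 1.479; β = √(1 − 1/γ²) = √0.5431.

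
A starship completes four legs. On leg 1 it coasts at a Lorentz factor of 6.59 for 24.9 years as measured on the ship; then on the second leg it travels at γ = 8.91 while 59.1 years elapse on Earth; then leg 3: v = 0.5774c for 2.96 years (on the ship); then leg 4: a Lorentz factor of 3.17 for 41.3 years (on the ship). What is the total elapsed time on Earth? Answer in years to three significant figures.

Δt = 358 years

Leg 1: γ = 6.59; Δt_1 = 6.590 × 24.9 = 164.1 years.
Leg 2: 59.1 years is already measured on Earth.
Leg 3: γ = 1/√(1 − 0.5774²) = 1/√0.6666 = 1.225; Δt_3 = 1.225 × 2.96 = 3.625 years.
Leg 4: γ = 3.17; Δt_4 = 3.170 × 41.3 = 130.9 years.
Total: 164.1 + 59.10 + 3.625 + 130.9 years.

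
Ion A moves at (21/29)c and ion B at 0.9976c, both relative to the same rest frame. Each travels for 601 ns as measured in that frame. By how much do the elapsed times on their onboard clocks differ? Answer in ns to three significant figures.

|τ_A − τ_B| = 373 ns

A: γ = 1/√(1 − (21/29)²) = 29/20 = 1.450; τ_A = 601/1.450 = 414.5 ns.
B: γ = 1/√(1 − 0.9976²) = 1/√0.004794 = 14.44; τ_B = 601/14.44 = 41.61 ns.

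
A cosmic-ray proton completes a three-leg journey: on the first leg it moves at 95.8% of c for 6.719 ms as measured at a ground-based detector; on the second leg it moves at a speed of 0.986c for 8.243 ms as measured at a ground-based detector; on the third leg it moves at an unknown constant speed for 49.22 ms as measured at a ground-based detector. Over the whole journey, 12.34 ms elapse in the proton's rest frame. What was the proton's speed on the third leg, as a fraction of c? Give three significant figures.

Leg 1: β = 0.958; γ = 1/√(1 − 0.958²) = 1/√0.08224 = 3.487; τ_1 = 6.719/3.487 = 1.927 ms.
Leg 2: γ = 1/√(1 − 0.986²) = 1/√0.02780 = 5.997; τ_2 = 8.243/5.997 = 1.374 ms.
Leg 3: speed unknown; τ_3 = 49.22/γ_3.
Total proper time: 1.927 + 1.374 + τ_3 = 12.34, so τ_3 = 12.34 − 3.301 = 9.039 ms.
γ_3 = 49.22/9.039 = 5.445; β = √(1 − 1/γ²) = √0.9663.

β = 0.983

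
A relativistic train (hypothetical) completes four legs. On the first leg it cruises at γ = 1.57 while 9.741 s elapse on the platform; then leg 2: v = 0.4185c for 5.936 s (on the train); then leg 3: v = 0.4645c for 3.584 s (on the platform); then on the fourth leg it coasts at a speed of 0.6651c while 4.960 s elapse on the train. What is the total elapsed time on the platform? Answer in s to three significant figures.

Leg 1: 9.741 s is already measured on the platform.
Leg 2: γ = 1/√(1 − 0.4185²) = 1/√0.8249 = 1.101; Δt_2 = 1.101 × 5.936 = 6.536 s.
Leg 3: 3.584 s is already measured on the platform.
Leg 4: γ = 1/√(1 − 0.6651²) = 1/√0.5576 = 1.339; Δt_4 = 1.339 × 4.960 = 6.642 s.
Total: 9.741 + 6.536 + 3.584 + 6.642 s.

Δt = 26.5 s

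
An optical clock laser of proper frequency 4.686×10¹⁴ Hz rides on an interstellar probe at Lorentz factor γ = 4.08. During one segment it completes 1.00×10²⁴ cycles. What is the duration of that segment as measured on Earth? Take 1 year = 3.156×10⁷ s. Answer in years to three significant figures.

γ = 4.08
Proper time for N cycles: τ = N/f = 1.00×10²⁴/(4.686×10¹⁴) = 2.134×10⁹ s = 67.62 years.
Lab-frame duration Δt = γτ = 4.080 × 67.62 = 275.9 years.

Δt = 276 years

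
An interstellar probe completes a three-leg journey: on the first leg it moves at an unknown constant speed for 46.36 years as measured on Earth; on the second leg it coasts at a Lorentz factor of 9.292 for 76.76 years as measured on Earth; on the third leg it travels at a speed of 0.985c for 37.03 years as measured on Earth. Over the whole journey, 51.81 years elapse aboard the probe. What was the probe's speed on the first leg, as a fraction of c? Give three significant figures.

β = 0.598

Leg 1: speed unknown; τ_1 = 46.36/γ_1.
Leg 2: γ = 9.292; τ_2 = 76.76/9.292 = 8.261 years.
Leg 3: γ = 1/√(1 − 0.985²) = 1/√0.02977 = 5.795; τ_3 = 37.03/5.795 = 6.390 years.
Total proper time: τ_1 + 8.261 + 6.390 = 51.81, so τ_1 = 51.81 − 14.65 = 37.16 years.
γ_1 = 46.36/37.16 = 1.248; β = √(1 − 1/γ²) = √0.3575.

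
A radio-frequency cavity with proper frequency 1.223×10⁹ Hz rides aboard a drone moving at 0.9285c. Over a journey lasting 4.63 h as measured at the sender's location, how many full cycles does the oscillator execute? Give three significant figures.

N = 7.57×10¹²

γ = 1/√(1 − 0.9285²) = 1/√0.1379 = 2.693
The oscillator's own cycle count is N = f × τ where τ is the proper time aboard the drone. τ = Δt/γ = 4.63/2.693 = 1.719 h = 6.189×10³ s.
N = 1.223×10⁹ × 6.189×10³ = 7.570×10¹².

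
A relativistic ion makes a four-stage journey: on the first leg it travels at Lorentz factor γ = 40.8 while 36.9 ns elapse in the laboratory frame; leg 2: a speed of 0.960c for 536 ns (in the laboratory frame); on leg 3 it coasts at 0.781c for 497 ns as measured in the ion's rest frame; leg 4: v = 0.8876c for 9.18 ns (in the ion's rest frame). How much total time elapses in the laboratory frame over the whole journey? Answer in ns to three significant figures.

Δt = 1390 ns

Leg 1: 36.9 ns is already measured in the laboratory frame.
Leg 2: 536 ns is already measured in the laboratory frame.
Leg 3: γ = 1/√(1 − 0.781²) = 1/√0.3900 = 1.601; Δt_3 = 1.601 × 497 = 795.8 ns.
Leg 4: γ = 1/√(1 − 0.8876²) = 1/√0.2122 = 2.171; Δt_4 = 2.171 × 9.18 = 19.93 ns.
Total: 36.90 + 536.0 + 795.8 + 19.93 ns.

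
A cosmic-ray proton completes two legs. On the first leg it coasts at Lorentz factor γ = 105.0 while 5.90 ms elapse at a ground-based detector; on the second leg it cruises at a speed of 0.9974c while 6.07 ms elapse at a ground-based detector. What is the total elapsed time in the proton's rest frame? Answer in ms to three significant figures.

Leg 1: γ = 105.0; τ_1 = 5.90/105.0 = 0.05619 ms.
Leg 2: γ = 1/√(1 − 0.9974²) = 1/√0.005193 = 13.88; τ_2 = 6.07/13.88 = 0.4374 ms.
Total: 0.05619 + 0.4374 ms.

τ = 0.494 ms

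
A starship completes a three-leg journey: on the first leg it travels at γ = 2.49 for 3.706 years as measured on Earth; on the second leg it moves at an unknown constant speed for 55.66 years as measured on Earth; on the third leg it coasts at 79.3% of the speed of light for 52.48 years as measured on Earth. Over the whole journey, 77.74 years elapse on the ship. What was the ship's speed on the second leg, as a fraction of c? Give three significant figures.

Leg 1: γ = 2.49; τ_1 = 3.706/2.490 = 1.488 years.
Leg 2: speed unknown; τ_2 = 55.66/γ_2.
Leg 3: β = 0.793; γ = 1/√(1 − 0.793²) = 1/√0.3712 = 1.641; τ_3 = 52.48/1.641 = 31.97 years.
Total proper time: 1.488 + τ_2 + 31.97 = 77.74, so τ_2 = 77.74 − 33.46 = 44.28 years.
γ_2 = 55.66/44.28 = 1.257; β = √(1 − 1/γ²) = √0.3671.

β = 0.606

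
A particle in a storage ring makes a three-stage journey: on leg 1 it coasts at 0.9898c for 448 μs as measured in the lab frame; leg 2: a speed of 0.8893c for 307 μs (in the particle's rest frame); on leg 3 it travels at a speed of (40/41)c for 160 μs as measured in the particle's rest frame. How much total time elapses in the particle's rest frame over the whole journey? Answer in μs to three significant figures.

Leg 1: γ = 1/√(1 − 0.9898²) = 1/√0.02030 = 7.019; τ_1 = 448/7.019 = 63.82 μs.
Leg 2: 307 μs is already measured in the particle's rest frame.
Leg 3: 160 μs is already measured in the particle's rest frame.
Total: 63.82 + 307.0 + 160.0 μs.

τ = 531 μs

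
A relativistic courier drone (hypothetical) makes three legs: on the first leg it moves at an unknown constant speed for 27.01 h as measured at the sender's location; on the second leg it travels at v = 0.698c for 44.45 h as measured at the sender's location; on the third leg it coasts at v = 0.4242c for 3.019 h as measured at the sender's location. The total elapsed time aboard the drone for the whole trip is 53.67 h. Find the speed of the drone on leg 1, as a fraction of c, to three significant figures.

Leg 1: speed unknown; τ_1 = 27.01/γ_1.
Leg 2: γ = 1/√(1 − 0.698²) = 1/√0.5128 = 1.396; τ_2 = 44.45/1.396 = 31.83 h.
Leg 3: γ = 1/√(1 − 0.4242²) = 1/√0.8201 = 1.104; τ_3 = 3.019/1.104 = 2.734 h.
Total proper time: τ_1 + 31.83 + 2.734 = 53.67, so τ_1 = 53.67 − 34.56 = 19.11 h.
γ_1 = 27.01/19.11 = 1.414; β = √(1 − 1/γ²) = √0.4997.

β = 0.707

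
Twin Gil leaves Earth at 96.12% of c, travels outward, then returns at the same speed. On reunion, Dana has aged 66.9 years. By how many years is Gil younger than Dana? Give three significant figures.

β = 0.9612; γ = 1/√(1 − 0.9612²) = 1/√0.07609 = 3.625
Gil's elapsed proper time: τ = 66.9/3.625 = 18.45 years.
Age gap = Δt − τ = 66.9 − 18.45 years.

Δt − τ = 48.4 years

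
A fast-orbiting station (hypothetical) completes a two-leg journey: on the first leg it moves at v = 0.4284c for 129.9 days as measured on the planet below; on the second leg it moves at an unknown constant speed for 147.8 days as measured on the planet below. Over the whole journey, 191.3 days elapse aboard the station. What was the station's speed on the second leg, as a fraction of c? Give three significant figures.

β = 0.866

Leg 1: γ = 1/√(1 − 0.4284²) = 1/√0.8165 = 1.107; τ_1 = 129.9/1.107 = 117.4 days.
Leg 2: speed unknown; τ_2 = 147.8/γ_2.
Total proper time: 117.4 + τ_2 = 191.3, so τ_2 = 191.3 − 117.4 = 73.92 days.
γ_2 = 147.8/73.92 = 1.999; β = √(1 − 1/γ²) = √0.7498.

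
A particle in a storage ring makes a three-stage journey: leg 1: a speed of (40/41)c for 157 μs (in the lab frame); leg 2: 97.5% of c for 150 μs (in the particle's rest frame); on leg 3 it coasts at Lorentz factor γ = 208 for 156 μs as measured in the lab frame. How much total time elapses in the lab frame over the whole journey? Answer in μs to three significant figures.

Leg 1: 157 μs is already measured in the lab frame.
Leg 2: β = 0.975; γ = 1/√(1 − 0.975²) = 1/√0.04938 = 4.500; Δt_2 = 4.500 × 150 = 675.1 μs.
Leg 3: 156 μs is already measured in the lab frame.
Total: 157.0 + 675.1 + 156.0 μs.

Δt = 988 μs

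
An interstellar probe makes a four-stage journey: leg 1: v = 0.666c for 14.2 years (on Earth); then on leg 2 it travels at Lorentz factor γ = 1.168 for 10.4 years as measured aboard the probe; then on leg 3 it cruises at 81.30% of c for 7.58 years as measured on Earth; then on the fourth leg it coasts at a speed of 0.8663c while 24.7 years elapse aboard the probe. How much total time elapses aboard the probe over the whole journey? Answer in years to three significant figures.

τ = 50.1 years

Leg 1: γ = 1/√(1 − 0.666²) = 1/√0.5564 = 1.341; τ_1 = 14.2/1.341 = 10.59 years.
Leg 2: 10.4 years is already measured aboard the probe.
Leg 3: β = 0.8130; γ = 1/√(1 − 0.8130²) = 1/√0.3390 = 1.717; τ_3 = 7.58/1.717 = 4.414 years.
Leg 4: 24.7 years is already measured aboard the probe.
Total: 10.59 + 10.40 + 4.414 + 24.70 years.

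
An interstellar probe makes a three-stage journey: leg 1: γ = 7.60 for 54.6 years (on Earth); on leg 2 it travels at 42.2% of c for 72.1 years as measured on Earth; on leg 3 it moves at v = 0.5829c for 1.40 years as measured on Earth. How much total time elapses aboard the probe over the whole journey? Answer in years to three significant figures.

τ = 73.7 years

Leg 1: γ = 7.60; τ_1 = 54.6/7.600 = 7.184 years.
Leg 2: β = 0.422; γ = 1/√(1 − 0.422²) = 1/√0.8219 = 1.103; τ_2 = 72.1/1.103 = 65.37 years.
Leg 3: γ = 1/√(1 − 0.5829²) = 1/√0.6602 = 1.231; τ_3 = 1.40/1.231 = 1.138 years.
Total: 7.184 + 65.37 + 1.138 years.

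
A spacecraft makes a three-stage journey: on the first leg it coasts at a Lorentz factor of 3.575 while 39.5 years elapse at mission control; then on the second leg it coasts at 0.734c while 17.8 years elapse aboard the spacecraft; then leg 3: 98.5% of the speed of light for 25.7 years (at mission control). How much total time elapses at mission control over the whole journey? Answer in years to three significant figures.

Δt = 91.4 years

Leg 1: 39.5 years is already measured at mission control.
Leg 2: γ = 1/√(1 − 0.734²) = 1/√0.4612 = 1.472; Δt_2 = 1.472 × 17.8 = 26.21 years.
Leg 3: 25.7 years is already measured at mission control.
Total: 39.50 + 26.21 + 25.70 years.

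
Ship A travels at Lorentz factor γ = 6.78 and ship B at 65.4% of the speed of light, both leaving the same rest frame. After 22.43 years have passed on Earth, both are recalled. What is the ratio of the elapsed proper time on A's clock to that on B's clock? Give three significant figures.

A: γ = 6.78. B: β = 0.654; γ = 1/√(1 − 0.654²) = 1/√0.5723 = 1.322.
τ_A/τ_B = γ_B/γ_A = 1.322/6.780 = 0.1950, so τ_A/τ_B = 0.1950.

τ_A/τ_B = 0.195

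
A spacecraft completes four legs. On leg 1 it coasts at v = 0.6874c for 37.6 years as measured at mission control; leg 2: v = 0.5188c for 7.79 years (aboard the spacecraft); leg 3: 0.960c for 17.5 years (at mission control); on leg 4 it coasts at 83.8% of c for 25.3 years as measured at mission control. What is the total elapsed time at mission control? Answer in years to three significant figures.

Δt = 89.5 years

Leg 1: 37.6 years is already measured at mission control.
Leg 2: γ = 1/√(1 − 0.5188²) = 1/√0.7308 = 1.170; Δt_2 = 1.170 × 7.79 = 9.112 years.
Leg 3: 17.5 years is already measured at mission control.
Leg 4: 25.3 years is already measured at mission control.
Total: 37.60 + 9.112 + 17.50 + 25.30 years.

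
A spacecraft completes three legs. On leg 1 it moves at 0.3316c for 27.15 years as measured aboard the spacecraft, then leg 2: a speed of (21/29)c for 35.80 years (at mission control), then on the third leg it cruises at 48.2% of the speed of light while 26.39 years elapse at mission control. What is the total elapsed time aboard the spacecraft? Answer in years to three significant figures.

τ = 75.0 years

Leg 1: 27.15 years is already measured aboard the spacecraft.
Leg 2: γ = 1/√(1 − (21/29)²) = 29/20 = 1.450; τ_2 = 35.80/1.450 = 24.69 years.
Leg 3: β = 0.482; γ = 1/√(1 − 0.482²) = 1/√0.7677 = 1.141; τ_3 = 26.39/1.141 = 23.12 years.
Total: 27.15 + 24.69 + 23.12 years.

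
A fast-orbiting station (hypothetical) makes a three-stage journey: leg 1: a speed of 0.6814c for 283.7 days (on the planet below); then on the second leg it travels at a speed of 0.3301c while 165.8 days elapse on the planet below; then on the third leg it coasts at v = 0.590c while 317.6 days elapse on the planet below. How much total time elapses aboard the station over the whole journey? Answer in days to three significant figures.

Leg 1: γ = 1/√(1 − 0.6814²) = 1/√0.5357 = 1.366; τ_1 = 283.7/1.366 = 207.6 days.
Leg 2: γ = 1/√(1 − 0.3301²) = 1/√0.8910 = 1.059; τ_2 = 165.8/1.059 = 156.5 days.
Leg 3: γ = 1/√(1 − 0.590²) = 1/√0.6519 = 1.239; τ_3 = 317.6/1.239 = 256.4 days.
Total: 207.6 + 156.5 + 256.4 days.

τ = 621 days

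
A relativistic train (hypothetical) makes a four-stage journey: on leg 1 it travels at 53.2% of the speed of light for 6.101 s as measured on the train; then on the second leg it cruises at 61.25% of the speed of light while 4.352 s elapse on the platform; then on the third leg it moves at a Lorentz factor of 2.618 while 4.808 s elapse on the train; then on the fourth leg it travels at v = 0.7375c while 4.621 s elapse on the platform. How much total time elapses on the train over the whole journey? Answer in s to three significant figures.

τ = 17.5 s

Leg 1: 6.101 s is already measured on the train.
Leg 2: β = 0.6125; γ = 1/√(1 − 0.6125²) = 1/√0.6248 = 1.265; τ_2 = 4.352/1.265 = 3.440 s.
Leg 3: 4.808 s is already measured on the train.
Leg 4: γ = 1/√(1 − 0.7375²) = 1/√0.4561 = 1.481; τ_4 = 4.621/1.481 = 3.121 s.
Total: 6.101 + 3.440 + 4.808 + 3.121 s.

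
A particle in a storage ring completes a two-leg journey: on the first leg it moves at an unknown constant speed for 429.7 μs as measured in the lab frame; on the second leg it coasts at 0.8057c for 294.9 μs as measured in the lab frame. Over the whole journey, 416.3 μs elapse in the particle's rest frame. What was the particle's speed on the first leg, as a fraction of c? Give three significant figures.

Leg 1: speed unknown; τ_1 = 429.7/γ_1.
Leg 2: γ = 1/√(1 − 0.8057²) = 1/√0.3508 = 1.688; τ_2 = 294.9/1.688 = 174.7 μs.
Total proper time: τ_1 + 174.7 = 416.3, so τ_1 = 416.3 − 174.7 = 241.6 μs.
γ_1 = 429.7/241.6 = 1.778; β = √(1 − 1/γ²) = √0.6838.

β = 0.827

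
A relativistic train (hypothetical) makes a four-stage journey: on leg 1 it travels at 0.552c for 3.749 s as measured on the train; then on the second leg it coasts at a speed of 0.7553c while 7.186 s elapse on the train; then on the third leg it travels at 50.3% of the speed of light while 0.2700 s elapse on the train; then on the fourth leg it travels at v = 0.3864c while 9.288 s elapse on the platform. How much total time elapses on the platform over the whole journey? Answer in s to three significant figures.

Δt = 25.1 s

Leg 1: γ = 1/√(1 − 0.552²) = 1/√0.6953 = 1.199; Δt_1 = 1.199 × 3.749 = 4.496 s.
Leg 2: γ = 1/√(1 − 0.7553²) = 1/√0.4295 = 1.526; Δt_2 = 1.526 × 7.186 = 10.96 s.
Leg 3: β = 0.503; γ = 1/√(1 − 0.503²) = 1/√0.7470 = 1.157; Δt_3 = 1.157 × 0.2700 = 0.3124 s.
Leg 4: 9.288 s is already measured on the platform.
Total: 4.496 + 10.96 + 0.3124 + 9.288 s.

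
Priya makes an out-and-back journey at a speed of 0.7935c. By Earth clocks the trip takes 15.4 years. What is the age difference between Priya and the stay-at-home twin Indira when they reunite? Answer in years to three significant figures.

Δt − τ = 6.03 years

γ = 1/√(1 − 0.7935²) = 1/√0.3704 = 1.643
Priya's elapsed proper time: τ = 15.4/1.643 = 9.372 years.
Age gap = Δt − τ = 15.4 − 9.372 years.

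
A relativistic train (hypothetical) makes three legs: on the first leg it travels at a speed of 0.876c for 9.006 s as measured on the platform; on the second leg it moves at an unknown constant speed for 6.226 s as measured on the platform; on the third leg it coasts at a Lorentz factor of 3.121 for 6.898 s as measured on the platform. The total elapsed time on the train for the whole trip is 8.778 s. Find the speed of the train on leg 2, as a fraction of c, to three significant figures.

β = 0.934

Leg 1: γ = 1/√(1 − 0.876²) = 1/√0.2326 = 2.073; τ_1 = 9.006/2.073 = 4.344 s.
Leg 2: speed unknown; τ_2 = 6.226/γ_2.
Leg 3: γ = 3.121; τ_3 = 6.898/3.121 = 2.210 s.
Total proper time: 4.344 + τ_2 + 2.210 = 8.778, so τ_2 = 8.778 − 6.554 = 2.224 s.
γ_2 = 6.226/2.224 = 2.799; β = √(1 − 1/γ²) = √0.8724.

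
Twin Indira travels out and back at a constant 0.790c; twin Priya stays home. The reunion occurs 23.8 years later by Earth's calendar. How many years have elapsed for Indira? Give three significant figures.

γ = 1/√(1 − 0.790²) = 1/√0.3759 = 1.631
Indira's clock measures proper time along the trip: τ = Δt/γ = 23.8/1.631 years.

τ = 14.6 years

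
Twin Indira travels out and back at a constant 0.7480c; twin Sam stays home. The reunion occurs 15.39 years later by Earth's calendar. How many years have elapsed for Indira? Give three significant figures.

τ = 10.2 years

γ = 1/√(1 − 0.7480²) = 1/√0.4405 = 1.507
Indira's clock measures proper time along the trip: τ = Δt/γ = 15.39/1.507 years.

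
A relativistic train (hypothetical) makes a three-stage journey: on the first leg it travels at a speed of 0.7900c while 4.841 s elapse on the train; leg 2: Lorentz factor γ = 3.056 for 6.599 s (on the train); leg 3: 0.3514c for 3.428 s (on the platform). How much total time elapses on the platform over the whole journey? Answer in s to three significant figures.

Δt = 31.5 s

Leg 1: γ = 1/√(1 − 0.7900²) = 1/√0.3759 = 1.631; Δt_1 = 1.631 × 4.841 = 7.896 s.
Leg 2: γ = 3.056; Δt_2 = 3.056 × 6.599 = 20.17 s.
Leg 3: 3.428 s is already measured on the platform.
Total: 7.896 + 20.17 + 3.428 s.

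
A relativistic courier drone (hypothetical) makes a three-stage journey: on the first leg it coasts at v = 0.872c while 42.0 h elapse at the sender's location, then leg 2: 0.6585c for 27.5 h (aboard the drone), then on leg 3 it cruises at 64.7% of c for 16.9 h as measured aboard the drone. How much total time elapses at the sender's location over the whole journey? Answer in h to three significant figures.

Leg 1: 42.0 h is already measured at the sender's location.
Leg 2: γ = 1/√(1 − 0.6585²) = 1/√0.5664 = 1.329; Δt_2 = 1.329 × 27.5 = 36.54 h.
Leg 3: β = 0.647; γ = 1/√(1 − 0.647²) = 1/√0.5814 = 1.311; Δt_3 = 1.311 × 16.9 = 22.16 h.
Total: 42.00 + 36.54 + 22.16 h.

Δt = 101 h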